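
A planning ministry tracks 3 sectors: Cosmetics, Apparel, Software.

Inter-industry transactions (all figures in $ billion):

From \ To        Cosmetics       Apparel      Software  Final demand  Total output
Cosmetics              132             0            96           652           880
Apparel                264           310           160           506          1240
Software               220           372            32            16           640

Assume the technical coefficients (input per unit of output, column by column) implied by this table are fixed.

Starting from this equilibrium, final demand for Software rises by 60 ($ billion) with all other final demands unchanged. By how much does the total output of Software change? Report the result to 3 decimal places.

Δx_3 = 76.462

Technical coefficients a_ij = z_ij / X_j:
  a_11 = 132/880 = 0.15, a_21 = 264/880 = 0.30, a_31 = 220/880 = 0.25
  a_12 = 0/1240 = 0.00, a_22 = 310/1240 = 0.25, a_32 = 372/1240 = 0.30
  a_13 = 96/640 = 0.15, a_23 = 160/640 = 0.25, a_33 = 32/640 = 0.05
I − A =
  [   0.85     0.00    -0.15]
  [  -0.30     0.75    -0.25]
  [  -0.25    -0.30     0.95]
Cofactors of I−A, C_ij = (−1)^(i+j)·(minor ij) (rows/columns in the sector order above):
  C_11 = (0.75)(0.95) − (-0.25)(-0.30) = 0.6375
  C_12 = −[(-0.30)(0.95) − (-0.25)(-0.25)] = 0.3475
  C_13 = (-0.30)(-0.30) − (0.75)(-0.25) = 0.2775
  C_21 = −[(0.00)(0.95) − (-0.15)(-0.30)] = 0.0450
  C_22 = (0.85)(0.95) − (-0.15)(-0.25) = 0.7700
  C_23 = −[(0.85)(-0.30) − (0.00)(-0.25)] = 0.2550
  C_31 = (0.00)(-0.25) − (-0.15)(0.75) = 0.1125
  C_32 = −[(0.85)(-0.25) − (-0.15)(-0.30)] = 0.2575
  C_33 = (0.85)(0.75) − (0.00)(-0.30) = 0.6375
det(I−A) = Σ_j (I−A)_1j·C_1j = (0.85)(0.6375) + (0.00)(0.3475) + (-0.15)(0.2775) = 0.50025
adj(I−A) = Cᵀ =
  [ 0.6375   0.0450   0.1125]
  [ 0.3475   0.7700   0.2575]
  [ 0.2775   0.2550   0.6375]
(I − A)⁻¹ = adj(I−A) / det(I−A) ≈
  [   1.2744     0.0900     0.2249]
  [   0.6947     1.5392     0.5147]
  [   0.5547     0.5097     1.2744]
Δx = (I − A)⁻¹ Δd with Δd having +60 in the Software component and 0 elsewhere.
So Δx_3 = L_33 · (+60), where L_33 = adj(I−A)_33 / det(I−A) = 0.6375 / 0.50025.
Δx_3 = 0.6375 × (+60) / 0.50025 = 38.25 / 0.50025 ≈ 76.462.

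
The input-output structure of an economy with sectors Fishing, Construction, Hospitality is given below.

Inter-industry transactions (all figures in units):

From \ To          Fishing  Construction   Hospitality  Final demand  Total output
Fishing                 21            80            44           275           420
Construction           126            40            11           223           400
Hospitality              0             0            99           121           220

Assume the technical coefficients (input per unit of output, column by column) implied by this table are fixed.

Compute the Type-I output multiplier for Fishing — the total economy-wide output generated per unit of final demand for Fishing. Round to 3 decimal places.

m_1 = 1.509

Technical coefficients a_ij = z_ij / X_j:
  a_11 = 21/420 = 0.05, a_21 = 126/420 = 0.30, a_31 = 0/420 = 0.00
  a_12 = 80/400 = 0.20, a_22 = 40/400 = 0.10, a_32 = 0/400 = 0.00
  a_13 = 44/220 = 0.20, a_23 = 11/220 = 0.05, a_33 = 99/220 = 0.45
I − A =
  [   0.95    -0.20    -0.20]
  [  -0.30     0.90    -0.05]
  [   0.00     0.00     0.55]
Cofactors of I−A, C_ij = (−1)^(i+j)·(minor ij) (rows/columns in the sector order above):
  C_11 = (0.90)(0.55) − (-0.05)(0.00) = 0.4950
  C_12 = −[(-0.30)(0.55) − (-0.05)(0.00)] = 0.1650
  C_13 = (-0.30)(0.00) − (0.90)(0.00) = 0.0000
  C_21 = −[(-0.20)(0.55) − (-0.20)(0.00)] = 0.1100
  C_22 = (0.95)(0.55) − (-0.20)(0.00) = 0.5225
  C_23 = −[(0.95)(0.00) − (-0.20)(0.00)] = 0.0000
  C_31 = (-0.20)(-0.05) − (-0.20)(0.90) = 0.1900
  C_32 = −[(0.95)(-0.05) − (-0.20)(-0.30)] = 0.1075
  C_33 = (0.95)(0.90) − (-0.20)(-0.30) = 0.7950
det(I−A) = Σ_j (I−A)_1j·C_1j = (0.95)(0.4950) + (-0.20)(0.1650) + (-0.20)(0.0000) = 0.43725
adj(I−A) = Cᵀ =
  [ 0.4950   0.1100   0.1900]
  [ 0.1650   0.5225   0.1075]
  [ 0.0000   0.0000   0.7950]
(I − A)⁻¹ = adj(I−A) / det(I−A) ≈
  [   1.1321     0.2516     0.4345]
  [   0.3774     1.1950     0.2459]
  [   0.0000     0.0000     1.8182]
The output multiplier for sector j is the column-j sum of the Leontief inverse (I − A)⁻¹ = adj(I−A) / det(I−A).
Column 1 of adj(I−A): (0.4950, 0.1650, 0.0000); det(I−A) = 0.43725.
m_1 = (0.4950 + 0.1650 + 0.0000) / 0.43725 = 0.66 / 0.43725 ≈ 1.509.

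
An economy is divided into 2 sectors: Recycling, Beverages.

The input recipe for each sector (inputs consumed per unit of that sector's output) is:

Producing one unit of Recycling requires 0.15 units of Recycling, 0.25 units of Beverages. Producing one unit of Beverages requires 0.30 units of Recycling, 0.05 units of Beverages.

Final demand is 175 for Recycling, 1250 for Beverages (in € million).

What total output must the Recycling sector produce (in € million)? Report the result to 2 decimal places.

I − A =
  [   0.85    -0.30]
  [  -0.25     0.95]
det(I−A) = (0.85)(0.95) − (-0.30)(-0.25) = 0.7325
adj(I−A) = [[0.95, 0.30], [0.25, 0.85]]
(I − A)⁻¹ = adj(I−A) / det(I−A) ≈
  [   1.2969     0.4096]
  [   0.3413     1.1604]
x = (I − A)⁻¹ d = adj(I−A)·d / det(I−A), with det(I−A) = 0.7325:
  x_R = (0.95·175 + 0.30·1250) / 0.7325 = 541.25 / 0.7325 ≈ 738.91
  x_B = (0.25·175 + 0.85·1250) / 0.7325 = 1106.25 / 0.7325 ≈ 1510.24

x_R = 738.91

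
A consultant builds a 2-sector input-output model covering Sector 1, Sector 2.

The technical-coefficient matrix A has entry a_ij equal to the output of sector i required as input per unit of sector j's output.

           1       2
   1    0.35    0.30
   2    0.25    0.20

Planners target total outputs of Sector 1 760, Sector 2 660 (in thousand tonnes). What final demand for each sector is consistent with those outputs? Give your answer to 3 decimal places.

I − A =
  [   0.65    -0.30]
  [  -0.25     0.80]
d = (I − A) x:
  d_1 = (+0.65)·760 + (-0.30)·660 = 296.000
  d_2 = (-0.25)·760 + (+0.80)·660 = 338.000

d_1 = 296.000, d_2 = 338.000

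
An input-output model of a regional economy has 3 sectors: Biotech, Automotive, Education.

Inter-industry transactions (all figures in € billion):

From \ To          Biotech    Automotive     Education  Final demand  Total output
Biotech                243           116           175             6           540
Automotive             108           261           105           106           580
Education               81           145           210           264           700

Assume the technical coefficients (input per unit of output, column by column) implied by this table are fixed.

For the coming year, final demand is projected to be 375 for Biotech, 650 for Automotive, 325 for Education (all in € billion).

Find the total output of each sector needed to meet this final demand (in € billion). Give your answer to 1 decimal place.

Technical coefficients a_ij = z_ij / X_j:
  a_BB = 243/540 = 0.45, a_AB = 108/540 = 0.20, a_EB = 81/540 = 0.15
  a_BA = 116/580 = 0.20, a_AA = 261/580 = 0.45, a_EA = 145/580 = 0.25
  a_BE = 175/700 = 0.25, a_AE = 105/700 = 0.15, a_EE = 210/700 = 0.30
I − A =
  [   0.55    -0.20    -0.25]
  [  -0.20     0.55    -0.15]
  [  -0.15    -0.25     0.70]
Cofactors of I−A, C_ij = (−1)^(i+j)·(minor ij) (rows/columns in the sector order above):
  C_11 = (0.55)(0.70) − (-0.15)(-0.25) = 0.3475
  C_12 = −[(-0.20)(0.70) − (-0.15)(-0.15)] = 0.1625
  C_13 = (-0.20)(-0.25) − (0.55)(-0.15) = 0.1325
  C_21 = −[(-0.20)(0.70) − (-0.25)(-0.25)] = 0.2025
  C_22 = (0.55)(0.70) − (-0.25)(-0.15) = 0.3475
  C_23 = −[(0.55)(-0.25) − (-0.20)(-0.15)] = 0.1675
  C_31 = (-0.20)(-0.15) − (-0.25)(0.55) = 0.1675
  C_32 = −[(0.55)(-0.15) − (-0.25)(-0.20)] = 0.1325
  C_33 = (0.55)(0.55) − (-0.20)(-0.20) = 0.2625
det(I−A) = Σ_j (I−A)_1j·C_1j = (0.55)(0.3475) + (-0.20)(0.1625) + (-0.25)(0.1325) = 0.1255
adj(I−A) = Cᵀ =
  [ 0.3475   0.2025   0.1675]
  [ 0.1625   0.3475   0.1325]
  [ 0.1325   0.1675   0.2625]
(I − A)⁻¹ = adj(I−A) / det(I−A) ≈
  [   2.7689     1.6135     1.3347]
  [   1.2948     2.7689     1.0558]
  [   1.0558     1.3347     2.0916]
x = (I − A)⁻¹ d = adj(I−A)·d / det(I−A), with det(I−A) = 0.1255:
  x_B = (0.3475·375 + 0.2025·650 + 0.1675·325) / 0.1255 = 316.375 / 0.1255 ≈ 2520.9
  x_A = (0.1625·375 + 0.3475·650 + 0.1325·325) / 0.1255 = 329.875 / 0.1255 ≈ 2628.5
  x_E = (0.1325·375 + 0.1675·650 + 0.2625·325) / 0.1255 = 243.875 / 0.1255 ≈ 1943.2

x_B = 2520.9, x_A = 2628.5, x_E = 1943.2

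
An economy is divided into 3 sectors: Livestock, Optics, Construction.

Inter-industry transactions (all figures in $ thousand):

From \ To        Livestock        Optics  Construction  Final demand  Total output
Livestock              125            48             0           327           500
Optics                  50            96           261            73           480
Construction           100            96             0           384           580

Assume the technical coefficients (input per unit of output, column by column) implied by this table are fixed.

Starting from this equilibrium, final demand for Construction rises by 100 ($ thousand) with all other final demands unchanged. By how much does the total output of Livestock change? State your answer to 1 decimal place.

Δx_1 = 8.8

Technical coefficients a_ij = z_ij / X_j:
  a_11 = 125/500 = 0.25, a_21 = 50/500 = 0.10, a_31 = 100/500 = 0.20
  a_12 = 48/480 = 0.10, a_22 = 96/480 = 0.20, a_32 = 96/480 = 0.20
  a_13 = 0/580 = 0.00, a_23 = 261/580 = 0.45, a_33 = 0/580 = 0.00
I − A =
  [   0.75    -0.10     0.00]
  [  -0.10     0.80    -0.45]
  [  -0.20    -0.20     1.00]
Cofactors of I−A, C_ij = (−1)^(i+j)·(minor ij) (rows/columns in the sector order above):
  C_11 = (0.80)(1.00) − (-0.45)(-0.20) = 0.7100
  C_12 = −[(-0.10)(1.00) − (-0.45)(-0.20)] = 0.1900
  C_13 = (-0.10)(-0.20) − (0.80)(-0.20) = 0.1800
  C_21 = −[(-0.10)(1.00) − (0.00)(-0.20)] = 0.1000
  C_22 = (0.75)(1.00) − (0.00)(-0.20) = 0.7500
  C_23 = −[(0.75)(-0.20) − (-0.10)(-0.20)] = 0.1700
  C_31 = (-0.10)(-0.45) − (0.00)(0.80) = 0.0450
  C_32 = −[(0.75)(-0.45) − (0.00)(-0.10)] = 0.3375
  C_33 = (0.75)(0.80) − (-0.10)(-0.10) = 0.5900
det(I−A) = Σ_j (I−A)_1j·C_1j = (0.75)(0.7100) + (-0.10)(0.1900) + (0.00)(0.1800) = 0.5135
adj(I−A) = Cᵀ =
  [ 0.7100   0.1000   0.0450]
  [ 0.1900   0.7500   0.3375]
  [ 0.1800   0.1700   0.5900]
(I − A)⁻¹ = adj(I−A) / det(I−A) ≈
  [   1.3827     0.1947     0.0876]
  [   0.3700     1.4606     0.6573]
  [   0.3505     0.3311     1.1490]
Δx = (I − A)⁻¹ Δd with Δd having +100 in the Construction component and 0 elsewhere.
So Δx_1 = L_13 · (+100), where L_13 = adj(I−A)_13 / det(I−A) = 0.0450 / 0.5135.
Δx_1 = 0.0450 × (+100) / 0.5135 = 4.50 / 0.5135 ≈ 8.8.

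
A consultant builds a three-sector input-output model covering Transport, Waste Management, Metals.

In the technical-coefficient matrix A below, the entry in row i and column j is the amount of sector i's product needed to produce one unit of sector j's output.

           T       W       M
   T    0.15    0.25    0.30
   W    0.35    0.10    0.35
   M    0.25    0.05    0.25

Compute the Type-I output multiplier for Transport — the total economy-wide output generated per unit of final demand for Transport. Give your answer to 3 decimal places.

m_T = 3.136

I − A =
  [   0.85    -0.25    -0.30]
  [  -0.35     0.90    -0.35]
  [  -0.25    -0.05     0.75]
Cofactors of I−A, C_ij = (−1)^(i+j)·(minor ij) (rows/columns in the sector order above):
  C_11 = (0.90)(0.75) − (-0.35)(-0.05) = 0.6575
  C_12 = −[(-0.35)(0.75) − (-0.35)(-0.25)] = 0.3500
  C_13 = (-0.35)(-0.05) − (0.90)(-0.25) = 0.2425
  C_21 = −[(-0.25)(0.75) − (-0.30)(-0.05)] = 0.2025
  C_22 = (0.85)(0.75) − (-0.30)(-0.25) = 0.5625
  C_23 = −[(0.85)(-0.05) − (-0.25)(-0.25)] = 0.1050
  C_31 = (-0.25)(-0.35) − (-0.30)(0.90) = 0.3575
  C_32 = −[(0.85)(-0.35) − (-0.30)(-0.35)] = 0.4025
  C_33 = (0.85)(0.90) − (-0.25)(-0.35) = 0.6775
det(I−A) = Σ_j (I−A)_1j·C_1j = (0.85)(0.6575) + (-0.25)(0.3500) + (-0.30)(0.2425) = 0.398625
adj(I−A) = Cᵀ =
  [ 0.6575   0.2025   0.3575]
  [ 0.3500   0.5625   0.4025]
  [ 0.2425   0.1050   0.6775]
(I − A)⁻¹ = adj(I−A) / det(I−A) ≈
  [   1.6494     0.5080     0.8968]
  [   0.8780     1.4111     1.0097]
  [   0.6083     0.2634     1.6996]
The output multiplier for sector j is the column-j sum of the Leontief inverse (I − A)⁻¹ = adj(I−A) / det(I−A).
Column T of adj(I−A): (0.6575, 0.3500, 0.2425); det(I−A) = 0.398625.
m_T = (0.6575 + 0.3500 + 0.2425) / 0.398625 = 1.25 / 0.398625 ≈ 3.136.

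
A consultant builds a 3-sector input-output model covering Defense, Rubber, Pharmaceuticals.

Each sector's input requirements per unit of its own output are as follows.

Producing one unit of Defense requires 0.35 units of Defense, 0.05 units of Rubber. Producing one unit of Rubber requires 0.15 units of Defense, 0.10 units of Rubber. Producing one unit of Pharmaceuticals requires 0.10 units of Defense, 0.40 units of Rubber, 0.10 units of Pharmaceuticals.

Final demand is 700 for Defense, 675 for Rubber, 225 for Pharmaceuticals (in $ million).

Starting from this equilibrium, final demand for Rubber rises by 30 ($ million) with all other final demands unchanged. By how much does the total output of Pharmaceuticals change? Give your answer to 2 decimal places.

I − A =
  [   0.65    -0.15    -0.10]
  [  -0.05     0.90    -0.40]
  [   0.00     0.00     0.90]
Cofactors of I−A, C_ij = (−1)^(i+j)·(minor ij) (rows/columns in the sector order above):
  C_11 = (0.90)(0.90) − (-0.40)(0.00) = 0.8100
  C_12 = −[(-0.05)(0.90) − (-0.40)(0.00)] = 0.0450
  C_13 = (-0.05)(0.00) − (0.90)(0.00) = 0.0000
  C_21 = −[(-0.15)(0.90) − (-0.10)(0.00)] = 0.1350
  C_22 = (0.65)(0.90) − (-0.10)(0.00) = 0.5850
  C_23 = −[(0.65)(0.00) − (-0.15)(0.00)] = 0.0000
  C_31 = (-0.15)(-0.40) − (-0.10)(0.90) = 0.1500
  C_32 = −[(0.65)(-0.40) − (-0.10)(-0.05)] = 0.2650
  C_33 = (0.65)(0.90) − (-0.15)(-0.05) = 0.5775
det(I−A) = Σ_j (I−A)_1j·C_1j = (0.65)(0.8100) + (-0.15)(0.0450) + (-0.10)(0.0000) = 0.51975
adj(I−A) = Cᵀ =
  [ 0.8100   0.1350   0.1500]
  [ 0.0450   0.5850   0.2650]
  [ 0.0000   0.0000   0.5775]
(I − A)⁻¹ = adj(I−A) / det(I−A) ≈
  [   1.5584     0.2597     0.2886]
  [   0.0866     1.1255     0.5099]
  [   0.0000     0.0000     1.1111]
Δx = (I − A)⁻¹ Δd with Δd having +30 in the Rubber component and 0 elsewhere.
So Δx_P = L_PR · (+30), where L_PR = adj(I−A)_PR / det(I−A) = 0.0000 / 0.51975.
Δx_P = 0.0000 × (+30) / 0.51975 = 0.00 / 0.51975 = 0.00.

Δx_P = 0.00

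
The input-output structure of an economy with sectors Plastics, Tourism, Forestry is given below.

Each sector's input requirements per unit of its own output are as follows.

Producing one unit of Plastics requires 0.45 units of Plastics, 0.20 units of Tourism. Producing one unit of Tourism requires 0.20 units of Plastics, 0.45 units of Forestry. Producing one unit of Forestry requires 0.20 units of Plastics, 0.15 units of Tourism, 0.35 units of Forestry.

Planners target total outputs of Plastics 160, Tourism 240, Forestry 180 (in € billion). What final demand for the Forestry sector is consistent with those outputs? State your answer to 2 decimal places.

d_3 = 9.00

I − A =
  [   0.55    -0.20    -0.20]
  [  -0.20     1.00    -0.15]
  [   0.00    -0.45     0.65]
d = (I − A) x:
  d_1 = (+0.55)·160 + (-0.20)·240 + (-0.20)·180 = 4.00
  d_2 = (-0.20)·160 + (+1.00)·240 + (-0.15)·180 = 181.00
  d_3 = (+0.00)·160 + (-0.45)·240 + (+0.65)·180 = 9.00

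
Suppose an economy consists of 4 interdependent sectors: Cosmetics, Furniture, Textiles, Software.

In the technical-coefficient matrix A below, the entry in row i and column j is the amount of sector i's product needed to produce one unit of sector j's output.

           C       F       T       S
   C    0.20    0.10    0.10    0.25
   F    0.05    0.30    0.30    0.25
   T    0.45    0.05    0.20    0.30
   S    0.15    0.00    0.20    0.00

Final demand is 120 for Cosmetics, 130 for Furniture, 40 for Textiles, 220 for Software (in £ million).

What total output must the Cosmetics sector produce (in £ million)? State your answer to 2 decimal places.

x_C = 385.01

I − A =
  [   0.80    -0.10    -0.10    -0.25]
  [  -0.05     0.70    -0.30    -0.25]
  [  -0.45    -0.05     0.80    -0.30]
  [  -0.15     0.00    -0.20     1.00]
Compute the cofactors C_ij = (−1)^(i+j)·(3×3 minor ij) of I−A; the adjugate is their transpose:
adj(I−A) = Cᵀ =
  [ 0.500500   0.081500   0.140000   0.187500]
  [ 0.238000   0.490000   0.280000   0.266000]
  [ 0.350875   0.087625   0.525000   0.267125]
  [ 0.145250   0.029750   0.126000   0.386750]
det(I−A) = Σ_j (I−A)_1j·C_1j = (0.80)(0.500500) + (-0.10)(0.238000) + (-0.10)(0.350875) + (-0.25)(0.145250) = 0.3052
(I − A)⁻¹ = adj(I−A) / det(I−A) ≈
  [   1.6399     0.2670     0.4587     0.6144]
  [   0.7798     1.6055     0.9174     0.8716]
  [   1.1497     0.2871     1.7202     0.8752]
  [   0.4759     0.0975     0.4128     1.2672]
x = (I − A)⁻¹ d = adj(I−A)·d / det(I−A), with det(I−A) = 0.3052:
  x_C = (0.500500·120 + 0.081500·130 + 0.140000·40 + 0.187500·220) / 0.3052 = 117.505 / 0.3052 ≈ 385.01
  x_F = (0.238000·120 + 0.490000·130 + 0.280000·40 + 0.266000·220) / 0.3052 = 161.98 / 0.3052 ≈ 530.73
  x_T = (0.350875·120 + 0.087625·130 + 0.525000·40 + 0.267125·220) / 0.3052 = 133.26375 / 0.3052 ≈ 436.64
  x_S = (0.145250·120 + 0.029750·130 + 0.126000·40 + 0.386750·220) / 0.3052 = 111.4225 / 0.3052 ≈ 365.08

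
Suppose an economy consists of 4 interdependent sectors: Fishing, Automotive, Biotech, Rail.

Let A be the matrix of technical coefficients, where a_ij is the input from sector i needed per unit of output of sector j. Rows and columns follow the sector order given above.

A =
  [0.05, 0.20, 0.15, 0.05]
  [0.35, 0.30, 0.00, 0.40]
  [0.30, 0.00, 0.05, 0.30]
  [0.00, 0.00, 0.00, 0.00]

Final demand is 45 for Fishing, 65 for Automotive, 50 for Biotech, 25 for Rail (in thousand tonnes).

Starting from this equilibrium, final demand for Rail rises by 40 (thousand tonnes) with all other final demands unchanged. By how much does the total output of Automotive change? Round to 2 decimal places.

Δx_2 = 28.13

I − A =
  [   0.95    -0.20    -0.15    -0.05]
  [  -0.35     0.70     0.00    -0.40]
  [  -0.30     0.00     0.95    -0.30]
  [   0.00     0.00     0.00     1.00]
Compute the cofactors C_ij = (−1)^(i+j)·(3×3 minor ij) of I−A; the adjugate is their transpose:
adj(I−A) = Cᵀ =
  [ 0.665000   0.190000   0.105000   0.140750]
  [ 0.332500   0.857500   0.052500   0.375375]
  [ 0.210000   0.060000   0.595000   0.213000]
  [ 0.000000   0.000000   0.000000   0.533750]
det(I−A) = Σ_j (I−A)_1j·C_1j = (0.95)(0.665000) + (-0.20)(0.332500) + (-0.15)(0.210000) + (-0.05)(0.000000) = 0.53375
(I − A)⁻¹ = adj(I−A) / det(I−A) ≈
  [   1.2459     0.3560     0.1967     0.2637]
  [   0.6230     1.6066     0.0984     0.7033]
  [   0.3934     0.1124     1.1148     0.3991]
  [   0.0000     0.0000     0.0000     1.0000]
Δx = (I − A)⁻¹ Δd with Δd having +40 in the Rail component and 0 elsewhere.
So Δx_2 = L_24 · (+40), where L_24 = adj(I−A)_24 / det(I−A) = 0.375375 / 0.53375.
Δx_2 = 0.375375 × (+40) / 0.53375 = 15.015 / 0.53375 ≈ 28.13.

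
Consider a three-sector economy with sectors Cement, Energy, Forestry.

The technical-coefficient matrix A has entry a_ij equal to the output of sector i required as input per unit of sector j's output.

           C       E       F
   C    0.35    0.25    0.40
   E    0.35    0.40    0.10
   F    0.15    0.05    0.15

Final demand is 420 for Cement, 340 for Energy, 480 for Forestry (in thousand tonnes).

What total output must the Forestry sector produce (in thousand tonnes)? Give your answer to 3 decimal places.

I − A =
  [   0.65    -0.25    -0.40]
  [  -0.35     0.60    -0.10]
  [  -0.15    -0.05     0.85]
Cofactors of I−A, C_ij = (−1)^(i+j)·(minor ij) (rows/columns in the sector order above):
  C_11 = (0.60)(0.85) − (-0.10)(-0.05) = 0.5050
  C_12 = −[(-0.35)(0.85) − (-0.10)(-0.15)] = 0.3125
  C_13 = (-0.35)(-0.05) − (0.60)(-0.15) = 0.1075
  C_21 = −[(-0.25)(0.85) − (-0.40)(-0.05)] = 0.2325
  C_22 = (0.65)(0.85) − (-0.40)(-0.15) = 0.4925
  C_23 = −[(0.65)(-0.05) − (-0.25)(-0.15)] = 0.0700
  C_31 = (-0.25)(-0.10) − (-0.40)(0.60) = 0.2650
  C_32 = −[(0.65)(-0.10) − (-0.40)(-0.35)] = 0.2050
  C_33 = (0.65)(0.60) − (-0.25)(-0.35) = 0.3025
det(I−A) = Σ_j (I−A)_1j·C_1j = (0.65)(0.5050) + (-0.25)(0.3125) + (-0.40)(0.1075) = 0.207125
adj(I−A) = Cᵀ =
  [ 0.5050   0.2325   0.2650]
  [ 0.3125   0.4925   0.2050]
  [ 0.1075   0.0700   0.3025]
(I − A)⁻¹ = adj(I−A) / det(I−A) ≈
  [   2.4381     1.1225     1.2794]
  [   1.5088     2.3778     0.9897]
  [   0.5190     0.3380     1.4605]
x = (I − A)⁻¹ d = adj(I−A)·d / det(I−A), with det(I−A) = 0.207125:
  x_C = (0.5050·420 + 0.2325·340 + 0.2650·480) / 0.207125 = 418.35 / 0.207125 ≈ 2019.795
  x_E = (0.3125·420 + 0.4925·340 + 0.2050·480) / 0.207125 = 397.10 / 0.207125 ≈ 1917.200
  x_F = (0.1075·420 + 0.0700·340 + 0.3025·480) / 0.207125 = 214.15 / 0.207125 ≈ 1033.917

x_F = 1033.917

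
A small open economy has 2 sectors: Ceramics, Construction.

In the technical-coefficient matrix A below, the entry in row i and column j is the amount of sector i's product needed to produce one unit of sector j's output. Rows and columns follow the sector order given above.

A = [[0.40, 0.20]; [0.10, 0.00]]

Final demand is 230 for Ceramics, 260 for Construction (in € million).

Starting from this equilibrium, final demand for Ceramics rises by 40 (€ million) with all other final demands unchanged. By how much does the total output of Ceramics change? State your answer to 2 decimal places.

I − A =
  [   0.60    -0.20]
  [  -0.10     1.00]
det(I−A) = (0.60)(1.00) − (-0.20)(-0.10) = 0.5800
adj(I−A) = [[1.00, 0.20], [0.10, 0.60]]
(I − A)⁻¹ = adj(I−A) / det(I−A) ≈
  [   1.7241     0.3448]
  [   0.1724     1.0345]
Δx = (I − A)⁻¹ Δd with Δd having +40 in the Ceramics component and 0 elsewhere.
So Δx_1 = L_11 · (+40), where L_11 = adj(I−A)_11 / det(I−A) = 1.00 / 0.5800.
Δx_1 = 1.00 × (+40) / 0.5800 = 40.00 / 0.5800 ≈ 68.97.

Δx_1 = 68.97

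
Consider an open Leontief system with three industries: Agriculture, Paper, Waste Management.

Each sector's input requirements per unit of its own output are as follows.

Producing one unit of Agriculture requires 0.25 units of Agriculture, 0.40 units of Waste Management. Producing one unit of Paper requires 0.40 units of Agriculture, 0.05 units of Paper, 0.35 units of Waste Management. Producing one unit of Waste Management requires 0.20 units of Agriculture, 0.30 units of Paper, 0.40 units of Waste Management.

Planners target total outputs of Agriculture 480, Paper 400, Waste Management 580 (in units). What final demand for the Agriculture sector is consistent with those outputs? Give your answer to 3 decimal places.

d_A = 84.000

I − A =
  [   0.75    -0.40    -0.20]
  [   0.00     0.95    -0.30]
  [  -0.40    -0.35     0.60]
d = (I − A) x:
  d_A = (+0.75)·480 + (-0.40)·400 + (-0.20)·580 = 84.000
  d_P = (+0.00)·480 + (+0.95)·400 + (-0.30)·580 = 206.000
  d_W = (-0.40)·480 + (-0.35)·400 + (+0.60)·580 = 16.000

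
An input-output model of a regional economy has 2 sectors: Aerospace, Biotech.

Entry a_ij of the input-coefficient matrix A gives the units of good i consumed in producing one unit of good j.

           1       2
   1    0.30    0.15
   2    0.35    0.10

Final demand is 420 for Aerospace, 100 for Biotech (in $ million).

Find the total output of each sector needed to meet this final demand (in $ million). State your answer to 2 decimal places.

x_1 = 680.52, x_2 = 375.76

I − A =
  [   0.70    -0.15]
  [  -0.35     0.90]
det(I−A) = (0.70)(0.90) − (-0.15)(-0.35) = 0.5775
adj(I−A) = [[0.90, 0.15], [0.35, 0.70]]
(I − A)⁻¹ = adj(I−A) / det(I−A) ≈
  [   1.5584     0.2597]
  [   0.6061     1.2121]
x = (I − A)⁻¹ d = adj(I−A)·d / det(I−A), with det(I−A) = 0.5775:
  x_1 = (0.90·420 + 0.15·100) / 0.5775 = 393.00 / 0.5775 ≈ 680.52
  x_2 = (0.35·420 + 0.70·100) / 0.5775 = 217.00 / 0.5775 ≈ 375.76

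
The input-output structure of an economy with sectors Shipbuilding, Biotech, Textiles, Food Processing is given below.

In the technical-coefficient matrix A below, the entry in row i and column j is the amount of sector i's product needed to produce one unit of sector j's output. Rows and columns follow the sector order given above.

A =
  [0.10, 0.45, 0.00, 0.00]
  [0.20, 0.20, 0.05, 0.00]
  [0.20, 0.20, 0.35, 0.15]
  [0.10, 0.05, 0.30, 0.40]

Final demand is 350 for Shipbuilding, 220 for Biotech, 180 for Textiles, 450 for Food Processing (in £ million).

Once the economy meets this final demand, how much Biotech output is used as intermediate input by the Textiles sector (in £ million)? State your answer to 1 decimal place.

I − A =
  [   0.90    -0.45     0.00     0.00]
  [  -0.20     0.80    -0.05     0.00]
  [  -0.20    -0.20     0.65    -0.15]
  [  -0.10    -0.05    -0.30     0.60]
Compute the cofactors C_ij = (−1)^(i+j)·(3×3 minor ij) of I−A; the adjugate is their transpose:
adj(I−A) = Cᵀ =
  [ 0.269625   0.155250   0.013500   0.003375]
  [ 0.075750   0.310500   0.027000   0.006750]
  [ 0.133500   0.175500   0.378000   0.094500]
  [ 0.118000   0.139500   0.193500   0.396000]
det(I−A) = Σ_j (I−A)_1j·C_1j = (0.90)(0.269625) + (-0.45)(0.075750) + (0.00)(0.133500) + (0.00)(0.118000) = 0.208575
(I − A)⁻¹ = adj(I−A) / det(I−A) ≈
  [   1.2927     0.7443     0.0647     0.0162]
  [   0.3632     1.4887     0.1294     0.0324]
  [   0.6401     0.8414     1.8123     0.4531]
  [   0.5657     0.6688     0.9277     1.8986]
First solve x = (I − A)⁻¹ d = adj(I−A)·d / det(I−A); in particular x_3 = (0.133500·350 + 0.175500·220 + 0.378000·180 + 0.094500·450) / 0.208575 = 195.90 / 0.208575 ≈ 939.230.
Intermediate flow from 2 to 3: z_23 = a_23 · x_3 = 0.05 × 195.90 / 0.208575 = 9.795 / 0.208575 ≈ 47.0.

z_23 = 47.0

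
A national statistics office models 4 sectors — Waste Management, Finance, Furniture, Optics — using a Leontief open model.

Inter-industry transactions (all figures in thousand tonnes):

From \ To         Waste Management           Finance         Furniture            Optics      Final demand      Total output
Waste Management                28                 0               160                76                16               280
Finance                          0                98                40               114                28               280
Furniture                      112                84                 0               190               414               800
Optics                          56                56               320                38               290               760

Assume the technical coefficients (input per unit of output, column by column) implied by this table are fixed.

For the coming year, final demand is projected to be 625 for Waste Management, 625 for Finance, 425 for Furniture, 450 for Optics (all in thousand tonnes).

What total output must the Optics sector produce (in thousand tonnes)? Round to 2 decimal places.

Technical coefficients a_ij = z_ij / X_j:
  a_11 = 28/280 = 0.10, a_21 = 0/280 = 0.00, a_31 = 112/280 = 0.40, a_41 = 56/280 = 0.20
  a_12 = 0/280 = 0.00, a_22 = 98/280 = 0.35, a_32 = 84/280 = 0.30, a_42 = 56/280 = 0.20
  a_13 = 160/800 = 0.20, a_23 = 40/800 = 0.05, a_33 = 0/800 = 0.00, a_43 = 320/800 = 0.40
  a_14 = 76/760 = 0.10, a_24 = 114/760 = 0.15, a_34 = 190/760 = 0.25, a_44 = 38/760 = 0.05
I − A =
  [   0.90     0.00    -0.20    -0.10]
  [   0.00     0.65    -0.05    -0.15]
  [  -0.40    -0.30     1.00    -0.25]
  [  -0.20    -0.20    -0.40     0.95]
Compute the cofactors C_ij = (−1)^(i+j)·(3×3 minor ij) of I−A; the adjugate is their transpose:
adj(I−A) = Cᵀ =
  [ 0.48775   0.09900   0.14450   0.10500]
  [ 0.07550   0.64300   0.10175   0.13625]
  [ 0.27650   0.30350   0.51575   0.21275]
  [ 0.23500   0.28400   0.26900   0.51950]
det(I−A) = Σ_j (I−A)_1j·C_1j = (0.90)(0.48775) + (0.00)(0.07550) + (-0.20)(0.27650) + (-0.10)(0.23500) = 0.360175
(I − A)⁻¹ = adj(I−A) / det(I−A) ≈
  [   1.3542     0.2749     0.4012     0.2915]
  [   0.2096     1.7852     0.2825     0.3783]
  [   0.7677     0.8426     1.4319     0.5907]
  [   0.6525     0.7885     0.7469     1.4424]
x = (I − A)⁻¹ d = adj(I−A)·d / det(I−A), with det(I−A) = 0.360175:
  x_1 = (0.48775·625 + 0.09900·625 + 0.14450·425 + 0.10500·450) / 0.360175 = 475.38125 / 0.360175 ≈ 1319.86
  x_2 = (0.07550·625 + 0.64300·625 + 0.10175·425 + 0.13625·450) / 0.360175 = 553.61875 / 0.360175 ≈ 1537.08
  x_3 = (0.27650·625 + 0.30350·625 + 0.51575·425 + 0.21275·450) / 0.360175 = 677.43125 / 0.360175 ≈ 1880.84
  x_4 = (0.23500·625 + 0.28400·625 + 0.26900·425 + 0.51950·450) / 0.360175 = 672.475 / 0.360175 ≈ 1867.08

x_4 = 1867.08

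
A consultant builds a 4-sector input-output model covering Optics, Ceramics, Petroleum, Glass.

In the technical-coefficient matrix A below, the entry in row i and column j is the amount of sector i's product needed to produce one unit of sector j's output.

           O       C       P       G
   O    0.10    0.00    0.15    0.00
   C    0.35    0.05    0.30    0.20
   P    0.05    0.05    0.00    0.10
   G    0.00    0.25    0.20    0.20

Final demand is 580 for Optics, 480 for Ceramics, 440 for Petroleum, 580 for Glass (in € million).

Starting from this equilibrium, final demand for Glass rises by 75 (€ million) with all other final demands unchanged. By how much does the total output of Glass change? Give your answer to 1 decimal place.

I − A =
  [   0.90     0.00    -0.15     0.00]
  [  -0.35     0.95    -0.30    -0.20]
  [  -0.05    -0.05     1.00    -0.10]
  [   0.00    -0.25    -0.20     0.80]
Compute the cofactors C_ij = (−1)^(i+j)·(3×3 minor ij) of I−A; the adjugate is their transpose:
adj(I−A) = Cᵀ =
  [ 0.669500   0.009750   0.106500   0.015750]
  [ 0.287000   0.696000   0.294000   0.210750]
  [ 0.058250   0.058500   0.639000   0.094500]
  [ 0.104250   0.232125   0.251625   0.831750]
det(I−A) = Σ_j (I−A)_1j·C_1j = (0.90)(0.669500) + (0.00)(0.287000) + (-0.15)(0.058250) + (0.00)(0.104250) = 0.5938125
(I − A)⁻¹ = adj(I−A) / det(I−A) ≈
  [   1.1275     0.0164     0.1793     0.0265]
  [   0.4833     1.1721     0.4951     0.3549]
  [   0.0981     0.0985     1.0761     0.1591]
  [   0.1756     0.3909     0.4237     1.4007]
Δx = (I − A)⁻¹ Δd with Δd having +75 in the Glass component and 0 elsewhere.
So Δx_G = L_GG · (+75), where L_GG = adj(I−A)_GG / det(I−A) = 0.831750 / 0.5938125.
Δx_G = 0.831750 × (+75) / 0.5938125 = 62.38125 / 0.5938125 ≈ 105.1.

Δx_G = 105.1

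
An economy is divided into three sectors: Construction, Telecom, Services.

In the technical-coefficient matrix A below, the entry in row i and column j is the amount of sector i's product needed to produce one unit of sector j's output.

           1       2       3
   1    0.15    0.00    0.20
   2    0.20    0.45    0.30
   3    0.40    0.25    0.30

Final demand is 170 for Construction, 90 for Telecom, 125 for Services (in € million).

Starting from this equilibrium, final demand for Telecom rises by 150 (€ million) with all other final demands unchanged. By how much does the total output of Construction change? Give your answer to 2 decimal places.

Δx_1 = 35.80

I − A =
  [   0.85     0.00    -0.20]
  [  -0.20     0.55    -0.30]
  [  -0.40    -0.25     0.70]
Cofactors of I−A, C_ij = (−1)^(i+j)·(minor ij) (rows/columns in the sector order above):
  C_11 = (0.55)(0.70) − (-0.30)(-0.25) = 0.3100
  C_12 = −[(-0.20)(0.70) − (-0.30)(-0.40)] = 0.2600
  C_13 = (-0.20)(-0.25) − (0.55)(-0.40) = 0.2700
  C_21 = −[(0.00)(0.70) − (-0.20)(-0.25)] = 0.0500
  C_22 = (0.85)(0.70) − (-0.20)(-0.40) = 0.5150
  C_23 = −[(0.85)(-0.25) − (0.00)(-0.40)] = 0.2125
  C_31 = (0.00)(-0.30) − (-0.20)(0.55) = 0.1100
  C_32 = −[(0.85)(-0.30) − (-0.20)(-0.20)] = 0.2950
  C_33 = (0.85)(0.55) − (0.00)(-0.20) = 0.4675
det(I−A) = Σ_j (I−A)_1j·C_1j = (0.85)(0.3100) + (0.00)(0.2600) + (-0.20)(0.2700) = 0.2095
adj(I−A) = Cᵀ =
  [ 0.3100   0.0500   0.1100]
  [ 0.2600   0.5150   0.2950]
  [ 0.2700   0.2125   0.4675]
(I − A)⁻¹ = adj(I−A) / det(I−A) ≈
  [   1.4797     0.2387     0.5251]
  [   1.2411     2.4582     1.4081]
  [   1.2888     1.0143     2.2315]
Δx = (I − A)⁻¹ Δd with Δd having +150 in the Telecom component and 0 elsewhere.
So Δx_1 = L_12 · (+150), where L_12 = adj(I−A)_12 / det(I−A) = 0.0500 / 0.2095.
Δx_1 = 0.0500 × (+150) / 0.2095 = 7.50 / 0.2095 ≈ 35.80.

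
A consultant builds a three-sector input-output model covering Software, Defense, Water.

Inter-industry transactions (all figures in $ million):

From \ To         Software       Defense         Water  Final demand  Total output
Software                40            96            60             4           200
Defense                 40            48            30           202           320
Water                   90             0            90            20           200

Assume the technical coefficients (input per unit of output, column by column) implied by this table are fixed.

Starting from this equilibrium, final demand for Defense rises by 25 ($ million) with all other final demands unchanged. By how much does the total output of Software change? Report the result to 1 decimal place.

Δx_S = 20.0

Technical coefficients a_ij = z_ij / X_j:
  a_SS = 40/200 = 0.20, a_DS = 40/200 = 0.20, a_WS = 90/200 = 0.45
  a_SD = 96/320 = 0.30, a_DD = 48/320 = 0.15, a_WD = 0/320 = 0.00
  a_SW = 60/200 = 0.30, a_DW = 30/200 = 0.15, a_WW = 90/200 = 0.45
I − A =
  [   0.80    -0.30    -0.30]
  [  -0.20     0.85    -0.15]
  [  -0.45     0.00     0.55]
Cofactors of I−A, C_ij = (−1)^(i+j)·(minor ij) (rows/columns in the sector order above):
  C_11 = (0.85)(0.55) − (-0.15)(0.00) = 0.4675
  C_12 = −[(-0.20)(0.55) − (-0.15)(-0.45)] = 0.1775
  C_13 = (-0.20)(0.00) − (0.85)(-0.45) = 0.3825
  C_21 = −[(-0.30)(0.55) − (-0.30)(0.00)] = 0.1650
  C_22 = (0.80)(0.55) − (-0.30)(-0.45) = 0.3050
  C_23 = −[(0.80)(0.00) − (-0.30)(-0.45)] = 0.1350
  C_31 = (-0.30)(-0.15) − (-0.30)(0.85) = 0.3000
  C_32 = −[(0.80)(-0.15) − (-0.30)(-0.20)] = 0.1800
  C_33 = (0.80)(0.85) − (-0.30)(-0.20) = 0.6200
det(I−A) = Σ_j (I−A)_1j·C_1j = (0.80)(0.4675) + (-0.30)(0.1775) + (-0.30)(0.3825) = 0.2060
adj(I−A) = Cᵀ =
  [ 0.4675   0.1650   0.3000]
  [ 0.1775   0.3050   0.1800]
  [ 0.3825   0.1350   0.6200]
(I − A)⁻¹ = adj(I−A) / det(I−A) ≈
  [   2.2694     0.8010     1.4563]
  [   0.8617     1.4806     0.8738]
  [   1.8568     0.6553     3.0097]
Δx = (I − A)⁻¹ Δd with Δd having +25 in the Defense component and 0 elsewhere.
So Δx_S = L_SD · (+25), where L_SD = adj(I−A)_SD / det(I−A) = 0.1650 / 0.2060.
Δx_S = 0.1650 × (+25) / 0.2060 = 4.125 / 0.2060 ≈ 20.0.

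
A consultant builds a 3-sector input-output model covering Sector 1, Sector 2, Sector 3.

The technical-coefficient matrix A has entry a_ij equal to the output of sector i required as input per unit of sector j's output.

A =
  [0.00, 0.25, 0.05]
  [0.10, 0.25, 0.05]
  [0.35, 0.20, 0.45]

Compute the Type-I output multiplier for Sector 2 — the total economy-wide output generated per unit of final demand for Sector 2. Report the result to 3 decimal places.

I − A =
  [   1.00    -0.25    -0.05]
  [  -0.10     0.75    -0.05]
  [  -0.35    -0.20     0.55]
Cofactors of I−A, C_ij = (−1)^(i+j)·(minor ij) (rows/columns in the sector order above):
  C_11 = (0.75)(0.55) − (-0.05)(-0.20) = 0.4025
  C_12 = −[(-0.10)(0.55) − (-0.05)(-0.35)] = 0.0725
  C_13 = (-0.10)(-0.20) − (0.75)(-0.35) = 0.2825
  C_21 = −[(-0.25)(0.55) − (-0.05)(-0.20)] = 0.1475
  C_22 = (1.00)(0.55) − (-0.05)(-0.35) = 0.5325
  C_23 = −[(1.00)(-0.20) − (-0.25)(-0.35)] = 0.2875
  C_31 = (-0.25)(-0.05) − (-0.05)(0.75) = 0.0500
  C_32 = −[(1.00)(-0.05) − (-0.05)(-0.10)] = 0.0550
  C_33 = (1.00)(0.75) − (-0.25)(-0.10) = 0.7250
det(I−A) = Σ_j (I−A)_1j·C_1j = (1.00)(0.4025) + (-0.25)(0.0725) + (-0.05)(0.2825) = 0.37025
adj(I−A) = Cᵀ =
  [ 0.4025   0.1475   0.0500]
  [ 0.0725   0.5325   0.0550]
  [ 0.2825   0.2875   0.7250]
(I − A)⁻¹ = adj(I−A) / det(I−A) ≈
  [   1.0871     0.3984     0.1350]
  [   0.1958     1.4382     0.1485]
  [   0.7630     0.7765     1.9581]
The output multiplier for sector j is the column-j sum of the Leontief inverse (I − A)⁻¹ = adj(I−A) / det(I−A).
Column 2 of adj(I−A): (0.1475, 0.5325, 0.2875); det(I−A) = 0.37025.
m_2 = (0.1475 + 0.5325 + 0.2875) / 0.37025 = 0.9675 / 0.37025 ≈ 2.613.

m_2 = 2.613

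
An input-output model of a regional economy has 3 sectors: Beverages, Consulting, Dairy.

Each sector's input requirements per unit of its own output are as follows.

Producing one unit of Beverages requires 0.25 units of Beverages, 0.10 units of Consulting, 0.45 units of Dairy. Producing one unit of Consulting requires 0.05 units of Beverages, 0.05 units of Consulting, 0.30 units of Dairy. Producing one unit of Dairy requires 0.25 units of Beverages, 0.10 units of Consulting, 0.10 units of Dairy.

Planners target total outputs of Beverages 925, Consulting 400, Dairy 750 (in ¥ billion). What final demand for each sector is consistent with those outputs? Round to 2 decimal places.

d_1 = 486.25, d_2 = 212.50, d_3 = 138.75

I − A =
  [   0.75    -0.05    -0.25]
  [  -0.10     0.95    -0.10]
  [  -0.45    -0.30     0.90]
d = (I − A) x:
  d_1 = (+0.75)·925 + (-0.05)·400 + (-0.25)·750 = 486.25
  d_2 = (-0.10)·925 + (+0.95)·400 + (-0.10)·750 = 212.50
  d_3 = (-0.45)·925 + (-0.30)·400 + (+0.90)·750 = 138.75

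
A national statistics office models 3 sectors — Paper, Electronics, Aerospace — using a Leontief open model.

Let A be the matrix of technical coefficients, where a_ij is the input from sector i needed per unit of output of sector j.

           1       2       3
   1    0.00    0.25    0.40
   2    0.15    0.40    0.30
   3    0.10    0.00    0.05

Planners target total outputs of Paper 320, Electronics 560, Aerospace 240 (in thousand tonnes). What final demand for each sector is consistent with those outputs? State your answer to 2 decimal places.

I − A =
  [   1.00    -0.25    -0.40]
  [  -0.15     0.60    -0.30]
  [  -0.10     0.00     0.95]
d = (I − A) x:
  d_1 = (+1.00)·320 + (-0.25)·560 + (-0.40)·240 = 84.00
  d_2 = (-0.15)·320 + (+0.60)·560 + (-0.30)·240 = 216.00
  d_3 = (-0.10)·320 + (+0.00)·560 + (+0.95)·240 = 196.00

d_1 = 84.00, d_2 = 216.00, d_3 = 196.00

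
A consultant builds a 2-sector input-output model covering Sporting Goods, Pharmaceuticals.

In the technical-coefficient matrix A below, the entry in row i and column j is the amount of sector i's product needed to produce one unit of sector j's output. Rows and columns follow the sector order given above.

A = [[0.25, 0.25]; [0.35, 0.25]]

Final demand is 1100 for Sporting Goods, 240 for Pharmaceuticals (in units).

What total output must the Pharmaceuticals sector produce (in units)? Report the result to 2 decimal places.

I − A =
  [   0.75    -0.25]
  [  -0.35     0.75]
det(I−A) = (0.75)(0.75) − (-0.25)(-0.35) = 0.4750
adj(I−A) = [[0.75, 0.25], [0.35, 0.75]]
(I − A)⁻¹ = adj(I−A) / det(I−A) ≈
  [   1.5789     0.5263]
  [   0.7368     1.5789]
x = (I − A)⁻¹ d = adj(I−A)·d / det(I−A), with det(I−A) = 0.4750:
  x_1 = (0.75·1100 + 0.25·240) / 0.4750 = 885.00 / 0.4750 ≈ 1863.16
  x_2 = (0.35·1100 + 0.75·240) / 0.4750 = 565.00 / 0.4750 ≈ 1189.47

x_2 = 1189.47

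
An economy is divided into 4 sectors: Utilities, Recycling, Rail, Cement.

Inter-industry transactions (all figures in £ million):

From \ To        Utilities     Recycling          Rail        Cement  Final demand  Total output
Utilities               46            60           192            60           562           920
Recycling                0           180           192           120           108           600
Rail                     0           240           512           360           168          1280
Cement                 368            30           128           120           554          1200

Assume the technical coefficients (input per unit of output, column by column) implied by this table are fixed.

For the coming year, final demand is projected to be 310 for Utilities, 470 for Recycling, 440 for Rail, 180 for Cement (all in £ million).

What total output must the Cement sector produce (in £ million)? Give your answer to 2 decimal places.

x_4 = 845.12

Technical coefficients a_ij = z_ij / X_j:
  a_11 = 46/920 = 0.05, a_21 = 0/920 = 0.00, a_31 = 0/920 = 0.00, a_41 = 368/920 = 0.40
  a_12 = 60/600 = 0.10, a_22 = 180/600 = 0.30, a_32 = 240/600 = 0.40, a_42 = 30/600 = 0.05
  a_13 = 192/1280 = 0.15, a_23 = 192/1280 = 0.15, a_33 = 512/1280 = 0.40, a_43 = 128/1280 = 0.10
  a_14 = 60/1200 = 0.05, a_24 = 120/1200 = 0.10, a_34 = 360/1200 = 0.30, a_44 = 120/1200 = 0.10
I − A =
  [   0.95    -0.10    -0.15    -0.05]
  [   0.00     0.70    -0.15    -0.10]
  [   0.00    -0.40     0.60    -0.30]
  [  -0.40    -0.05    -0.10     0.90]
Compute the cofactors C_ij = (−1)^(i+j)·(3×3 minor ij) of I−A; the adjugate is their transpose:
adj(I−A) = Cᵀ =
  [ 0.293750   0.110750   0.112125   0.066000]
  [ 0.042000   0.454500   0.140750   0.099750]
  [ 0.100000   0.360250   0.575750   0.237500]
  [ 0.144000   0.114500   0.121625   0.342000]
det(I−A) = Σ_j (I−A)_1j·C_1j = (0.95)(0.293750) + (-0.10)(0.042000) + (-0.15)(0.100000) + (-0.05)(0.144000) = 0.2526625
(I − A)⁻¹ = adj(I−A) / det(I−A) ≈
  [   1.1626     0.4383     0.4438     0.2612]
  [   0.1662     1.7988     0.5571     0.3948]
  [   0.3958     1.4258     2.2787     0.9400]
  [   0.5699     0.4532     0.4814     1.3536]
x = (I − A)⁻¹ d = adj(I−A)·d / det(I−A), with det(I−A) = 0.2526625:
  x_1 = (0.293750·310 + 0.110750·470 + 0.112125·440 + 0.066000·180) / 0.2526625 = 204.33 / 0.2526625 ≈ 808.71
  x_2 = (0.042000·310 + 0.454500·470 + 0.140750·440 + 0.099750·180) / 0.2526625 = 306.52 / 0.2526625 ≈ 1213.16
  x_3 = (0.100000·310 + 0.360250·470 + 0.575750·440 + 0.237500·180) / 0.2526625 = 496.3975 / 0.2526625 ≈ 1964.67
  x_4 = (0.144000·310 + 0.114500·470 + 0.121625·440 + 0.342000·180) / 0.2526625 = 213.53 / 0.2526625 ≈ 845.12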